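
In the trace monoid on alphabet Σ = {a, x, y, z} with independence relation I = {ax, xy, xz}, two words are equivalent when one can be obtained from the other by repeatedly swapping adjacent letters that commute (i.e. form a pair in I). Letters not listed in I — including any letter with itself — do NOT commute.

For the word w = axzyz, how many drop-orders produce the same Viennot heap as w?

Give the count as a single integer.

5

0(a) covers ∅
1(x) covers ∅
2(z) covers 0:a
3(y) covers 2:z
4(z) covers 3:y
floor of heap: 0:a, 1:x
completions by unplaced set U, small U first (add the entries for U minus each lowest piece of U):
  |U|=1: {1}:1  {4}:1
  |U|=2: {1,4}:2  {3,4}:1
  |U|=3: {1,3,4}:3  {2,3,4}:1
  start at 0(a): 4
  start at 1(x): 1
sum over floor = 5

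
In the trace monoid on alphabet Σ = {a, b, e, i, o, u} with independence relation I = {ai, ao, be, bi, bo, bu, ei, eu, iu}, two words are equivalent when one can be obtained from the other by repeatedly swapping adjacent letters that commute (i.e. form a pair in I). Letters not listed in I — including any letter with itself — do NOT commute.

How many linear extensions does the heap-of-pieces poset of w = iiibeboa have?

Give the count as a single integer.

piece 0:i — minimal
piece 1:i rests on {0:i}
piece 2:i rests on {1:i}
piece 3:b — minimal
piece 4:e — minimal
piece 5:b rests on {3:b}
piece 6:o rests on {2:i, 4:e}
piece 7:a rests on {4:e, 5:b}
minimal pieces: {0:i, 3:b, 4:e}
ways to finish when only these pieces remain (= sum over removing one remaining piece with nothing left below it):
  1 left: {6}→1  {7}→1
  2 left: {2,6}→1  {5,7}→1  {6,7}→2
  3 left: {1,2,6}→1  {2,6,7}→3  {3,5,7}→1  {4,6,7}→2  {5,6,7}→3
  4 left: {0,1,2,6}→1  {1,2,6,7}→4  {2,4,6,7}→5  {2,5,6,7}→6  {3,5,6,7}→4  {4,5,6,7}→5
  5 left: {0,1,2,6,7}→5  {1,2,4,6,7}→9  {1,2,5,6,7}→10  {2,3,5,6,7}→10  {2,4,5,6,7}→16  {3,4,5,6,7}→9
  6 left: {0,1,2,4,6,7}→14  {0,1,2,5,6,7}→15  {1,2,3,5,6,7}→20  {1,2,4,5,6,7}→35  {2,3,4,5,6,7}→35
  placing 0:i first → 90 extensions
  placing 3:b first → 64 extensions
  placing 4:e first → 35 extensions
total linear extensions = 189

189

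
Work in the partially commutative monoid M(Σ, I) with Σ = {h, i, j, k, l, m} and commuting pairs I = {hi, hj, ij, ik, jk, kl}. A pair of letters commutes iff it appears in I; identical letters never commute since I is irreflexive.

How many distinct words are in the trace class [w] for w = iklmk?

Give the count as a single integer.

3

piece 0:i — minimal
piece 1:k — minimal
piece 2:l rests on {0:i}
piece 3:m rests on {1:k, 2:l}
piece 4:k rests on {3:m}
minimal pieces: {0:i, 1:k}
ways to finish when only these pieces remain (= sum over removing one remaining piece with nothing left below it):
  1 left: {4}→1
  2 left: {3,4}→1
  3 left: {1,3,4}→1  {2,3,4}→1
  placing 0:i first → 2 extensions
  placing 1:k first → 1 extensions
total linear extensions = 3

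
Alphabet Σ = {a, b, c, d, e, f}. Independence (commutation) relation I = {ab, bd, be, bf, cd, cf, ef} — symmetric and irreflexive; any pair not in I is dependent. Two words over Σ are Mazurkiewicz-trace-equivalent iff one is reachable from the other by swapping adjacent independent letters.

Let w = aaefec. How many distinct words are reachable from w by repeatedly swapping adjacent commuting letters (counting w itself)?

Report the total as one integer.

4

#0=a has no predecessor
#1=a depends on [0:a]
#2=e depends on [1:a]
#3=f depends on [1:a]
#4=e depends on [2:e]
#5=c depends on [4:e]
sources: [0:a]
N(rest) = Σ N(rest − s) over sources s of rest; N(one piece) = 1:
  size 1 → [3]=1  [5]=1
  size 2 → [3,5]=2  [4,5]=1
  size 3 → [2,4,5]=1  [3,4,5]=3
  size 4 → [2,3,4,5]=4
  first=0(a) contributes 4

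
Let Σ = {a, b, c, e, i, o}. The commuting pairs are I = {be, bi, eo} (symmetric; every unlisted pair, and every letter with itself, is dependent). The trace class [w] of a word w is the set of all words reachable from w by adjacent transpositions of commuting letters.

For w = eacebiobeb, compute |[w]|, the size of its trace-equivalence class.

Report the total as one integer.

piece 0:e — minimal
piece 1:a rests on {0:e}
piece 2:c rests on {1:a}
piece 3:e rests on {2:c}
piece 4:b rests on {2:c}
piece 5:i rests on {3:e}
piece 6:o rests on {4:b, 5:i}
piece 7:b rests on {6:o}
piece 8:e rests on {5:i}
piece 9:b rests on {7:b}
minimal pieces: {0:e}
ways to finish when only these pieces remain (= sum over removing one remaining piece with nothing left below it):
  1 left: {8}→1  {9}→1
  2 left: {7,9}→1  {8,9}→2
  3 left: {6,7,9}→1  {7,8,9}→3
  4 left: {4,6,7,9}→1  {6,7,8,9}→4
  5 left: {4,6,7,8,9}→5  {5,6,7,8,9}→4
  6 left: {3,5,6,7,8,9}→4  {4,5,6,7,8,9}→9
  7 left: {3,4,5,6,7,8,9}→13
  8 left: {2,3,4,5,6,7,8,9}→13
  placing 0:e first → 13 extensions

13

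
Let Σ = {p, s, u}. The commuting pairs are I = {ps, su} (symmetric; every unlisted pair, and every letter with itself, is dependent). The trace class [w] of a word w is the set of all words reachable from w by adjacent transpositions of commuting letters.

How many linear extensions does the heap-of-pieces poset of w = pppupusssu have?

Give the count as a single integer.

#0=p has no predecessor
#1=p depends on [0:p]
#2=p depends on [1:p]
#3=u depends on [2:p]
#4=p depends on [3:u]
#5=u depends on [4:p]
#6=s has no predecessor
#7=s depends on [6:s]
#8=s depends on [7:s]
#9=u depends on [5:u]
sources: [0:p, 6:s]
N(rest) = Σ N(rest − s) over sources s of rest; N(one piece) = 1:
  size 1 → [8]=1  [9]=1
  size 2 → [5,9]=1  [7,8]=1  [8,9]=2
  size 3 → [4,5,9]=1  [5,8,9]=3  [6,7,8]=1  [7,8,9]=3
  size 4 → [3,4,5,9]=1  [4,5,8,9]=4  [5,7,8,9]=6  [6,7,8,9]=4
  size 5 → [2,3,4,5,9]=1  [3,4,5,8,9]=5  [4,5,7,8,9]=10  [5,6,7,8,9]=10
  size 6 → [1,2,3,4,5,9]=1  [2,3,4,5,8,9]=6  [3,4,5,7,8,9]=15  [4,5,6,7,8,9]=20
  size 7 → [0,1,2,3,4,5,9]=1  [1,2,3,4,5,8,9]=7  [2,3,4,5,7,8,9]=21  [3,4,5,6,7,8,9]=35
  size 8 → [0,1,2,3,4,5,8,9]=8  [1,2,3,4,5,7,8,9]=28  [2,3,4,5,6,7,8,9]=56
  first=0(p) contributes 84
  first=6(s) contributes 36
|[w]| = 120

120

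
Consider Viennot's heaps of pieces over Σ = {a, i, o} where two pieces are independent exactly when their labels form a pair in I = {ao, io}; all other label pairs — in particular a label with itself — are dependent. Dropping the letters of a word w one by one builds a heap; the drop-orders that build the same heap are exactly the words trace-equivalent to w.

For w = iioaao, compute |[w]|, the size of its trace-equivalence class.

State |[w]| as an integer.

15

piece 0:i — minimal
piece 1:i rests on {0:i}
piece 2:o — minimal
piece 3:a rests on {1:i}
piece 4:a rests on {3:a}
piece 5:o rests on {2:o}
minimal pieces: {0:i, 2:o}
ways to finish when only these pieces remain (= sum over removing one remaining piece with nothing left below it):
  1 left: {4}→1  {5}→1
  2 left: {2,5}→1  {3,4}→1  {4,5}→2
  3 left: {1,3,4}→1  {2,4,5}→3  {3,4,5}→3
  4 left: {0,1,3,4}→1  {1,3,4,5}→4  {2,3,4,5}→6
  placing 0:i first → 10 extensions
  placing 2:o first → 5 extensions
total linear extensions = 15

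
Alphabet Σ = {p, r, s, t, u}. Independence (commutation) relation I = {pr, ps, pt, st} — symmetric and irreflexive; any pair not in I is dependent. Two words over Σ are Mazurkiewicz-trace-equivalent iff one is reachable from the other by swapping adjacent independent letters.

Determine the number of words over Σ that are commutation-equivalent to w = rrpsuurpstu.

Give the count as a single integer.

drop 0:r onto floor
drop 1:r onto {0:r}
drop 2:p onto floor
drop 3:s onto {1:r}
drop 4:u onto {2:p, 3:s}
drop 5:u onto {4:u}
drop 6:r onto {5:u}
drop 7:p onto {5:u}
drop 8:s onto {6:r}
drop 9:t onto {6:r}
drop 10:u onto {7:p, 8:s, 9:t}
ground layer = {0:r, 2:p}
drop-orders for the pieces not yet dropped (sum over which currently-grounded one goes next):
  1 to go: {10} 1
  2 to go: {7,10} 1  {8,10} 1  {9,10} 1
  3 to go: {7,8,10} 2  {7,9,10} 2  {8,9,10} 2
  4 to go: {6,8,9,10} 2  {7,8,9,10} 6
  5 to go: {6,7,8,9,10} 8
  6 to go: {5,6,7,8,9,10} 8
  7 to go: {4,5,6,7,8,9,10} 8
  8 to go: {2,4,5,6,7,8,9,10} 8  {3,4,5,6,7,8,9,10} 8
  9 to go: {1,3,4,5,6,7,8,9,10} 8  {2,3,4,5,6,7,8,9,10} 16
  if 0:r drops first: 24 orders
  if 2:p drops first: 8 orders
heap linearizations: 32

32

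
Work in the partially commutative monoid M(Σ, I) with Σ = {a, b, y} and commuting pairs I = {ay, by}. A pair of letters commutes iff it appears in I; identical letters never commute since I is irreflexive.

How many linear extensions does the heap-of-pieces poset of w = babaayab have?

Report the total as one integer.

8

piece 0:b — minimal
piece 1:a rests on {0:b}
piece 2:b rests on {1:a}
piece 3:a rests on {2:b}
piece 4:a rests on {3:a}
piece 5:y — minimal
piece 6:a rests on {4:a}
piece 7:b rests on {6:a}
minimal pieces: {0:b, 5:y}
ways to finish when only these pieces remain (= sum over removing one remaining piece with nothing left below it):
  1 left: {5}→1  {7}→1
  2 left: {5,7}→2  {6,7}→1
  3 left: {4,6,7}→1  {5,6,7}→3
  4 left: {3,4,6,7}→1  {4,5,6,7}→4
  5 left: {2,3,4,6,7}→1  {3,4,5,6,7}→5
  6 left: {1,2,3,4,6,7}→1  {2,3,4,5,6,7}→6
  placing 0:b first → 7 extensions
  placing 5:y first → 1 extensions
total linear extensions = 8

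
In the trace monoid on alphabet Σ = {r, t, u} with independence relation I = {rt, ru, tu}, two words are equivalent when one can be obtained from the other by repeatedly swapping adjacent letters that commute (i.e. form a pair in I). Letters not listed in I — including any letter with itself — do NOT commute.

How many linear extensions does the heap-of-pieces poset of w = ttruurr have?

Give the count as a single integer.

0(t) covers ∅
1(t) covers 0:t
2(r) covers ∅
3(u) covers ∅
4(u) covers 3:u
5(r) covers 2:r
6(r) covers 5:r
floor of heap: 0:t, 2:r, 3:u
completions by unplaced set U, small U first (add the entries for U minus each lowest piece of U):
  |U|=1: {1}:1  {4}:1  {6}:1
  |U|=2: {0,1}:1  {1,4}:2  {1,6}:2  {3,4}:1  {4,6}:2  {5,6}:1
  |U|=3: {0,1,4}:3  {0,1,6}:3  {1,3,4}:3  {1,4,6}:6  {1,5,6}:3  {2,5,6}:1  {3,4,6}:3  {4,5,6}:3
  |U|=4: {0,1,3,4}:6  {0,1,4,6}:12  {0,1,5,6}:6  {1,2,5,6}:4  {1,3,4,6}:12  {1,4,5,6}:12  {2,4,5,6}:4  {3,4,5,6}:6
  |U|=5: {0,1,2,5,6}:10  {0,1,3,4,6}:30  {0,1,4,5,6}:30  {1,2,4,5,6}:20  {1,3,4,5,6}:30  {2,3,4,5,6}:10
  start at 0(t): 60
  start at 2(r): 90
  start at 3(u): 60
sum over floor = 210

210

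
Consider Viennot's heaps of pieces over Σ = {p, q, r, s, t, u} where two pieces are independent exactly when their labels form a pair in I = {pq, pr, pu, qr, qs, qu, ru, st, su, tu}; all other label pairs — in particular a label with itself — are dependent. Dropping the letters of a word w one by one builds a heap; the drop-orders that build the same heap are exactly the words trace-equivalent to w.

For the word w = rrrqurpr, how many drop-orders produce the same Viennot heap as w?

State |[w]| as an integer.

0(r) covers ∅
1(r) covers 0:r
2(r) covers 1:r
3(q) covers ∅
4(u) covers ∅
5(r) covers 2:r
6(p) covers ∅
7(r) covers 5:r
floor of heap: 0:r, 3:q, 4:u, 6:p
completions by unplaced set U, small U first (add the entries for U minus each lowest piece of U):
  |U|=1: {3}:1  {4}:1  {6}:1  {7}:1
  |U|=2: {3,4}:2  {3,6}:2  {3,7}:2  {4,6}:2  {4,7}:2  {5,7}:1  {6,7}:2
  |U|=3: {2,5,7}:1  {3,4,6}:6  {3,4,7}:6  {3,5,7}:3  {3,6,7}:6  {4,5,7}:3  {4,6,7}:6  {5,6,7}:3
  |U|=4: {1,2,5,7}:1  {2,3,5,7}:4  {2,4,5,7}:4  {2,5,6,7}:4  {3,4,5,7}:12  {3,4,6,7}:24  {3,5,6,7}:12  {4,5,6,7}:12
  |U|=5: {0,1,2,5,7}:1  {1,2,3,5,7}:5  {1,2,4,5,7}:5  {1,2,5,6,7}:5  {2,3,4,5,7}:20  {2,3,5,6,7}:20  {2,4,5,6,7}:20  {3,4,5,6,7}:60
  |U|=6: {0,1,2,3,5,7}:6  {0,1,2,4,5,7}:6  {0,1,2,5,6,7}:6  {1,2,3,4,5,7}:30  {1,2,3,5,6,7}:30  {1,2,4,5,6,7}:30  {2,3,4,5,6,7}:120
  start at 0(r): 210
  start at 3(q): 42
  start at 4(u): 42
  start at 6(p): 42
sum over floor = 336

336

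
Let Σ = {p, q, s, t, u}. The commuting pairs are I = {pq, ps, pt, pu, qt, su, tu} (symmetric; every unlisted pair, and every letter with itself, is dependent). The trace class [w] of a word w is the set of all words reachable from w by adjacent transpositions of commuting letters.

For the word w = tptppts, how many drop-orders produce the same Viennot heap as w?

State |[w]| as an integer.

#0=t has no predecessor
#1=p has no predecessor
#2=t depends on [0:t]
#3=p depends on [1:p]
#4=p depends on [3:p]
#5=t depends on [2:t]
#6=s depends on [5:t]
sources: [0:t, 1:p]
N(rest) = Σ N(rest − s) over sources s of rest; N(one piece) = 1:
  size 1 → [4]=1  [6]=1
  size 2 → [3,4]=1  [4,6]=2  [5,6]=1
  size 3 → [1,3,4]=1  [2,5,6]=1  [3,4,6]=3  [4,5,6]=3
  size 4 → [0,2,5,6]=1  [1,3,4,6]=4  [2,4,5,6]=4  [3,4,5,6]=6
  size 5 → [0,2,4,5,6]=5  [1,3,4,5,6]=10  [2,3,4,5,6]=10
  first=0(t) contributes 20
  first=1(p) contributes 15
|[w]| = 35

35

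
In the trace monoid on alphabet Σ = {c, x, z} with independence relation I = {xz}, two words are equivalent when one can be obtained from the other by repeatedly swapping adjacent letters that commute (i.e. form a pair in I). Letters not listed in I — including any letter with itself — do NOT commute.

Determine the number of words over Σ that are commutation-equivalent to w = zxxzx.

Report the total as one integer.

10

piece 0:z — minimal
piece 1:x — minimal
piece 2:x rests on {1:x}
piece 3:z rests on {0:z}
piece 4:x rests on {2:x}
minimal pieces: {0:z, 1:x}
ways to finish when only these pieces remain (= sum over removing one remaining piece with nothing left below it):
  1 left: {3}→1  {4}→1
  2 left: {0,3}→1  {2,4}→1  {3,4}→2
  3 left: {0,3,4}→3  {1,2,4}→1  {2,3,4}→3
  placing 0:z first → 4 extensions
  placing 1:x first → 6 extensions
total linear extensions = 10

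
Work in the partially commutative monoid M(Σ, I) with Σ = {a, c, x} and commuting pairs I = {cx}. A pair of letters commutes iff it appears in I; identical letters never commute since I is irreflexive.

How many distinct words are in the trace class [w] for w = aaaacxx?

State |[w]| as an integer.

0(a) covers ∅
1(a) covers 0:a
2(a) covers 1:a
3(a) covers 2:a
4(c) covers 3:a
5(x) covers 3:a
6(x) covers 5:x
floor of heap: 0:a
completions by unplaced set U, small U first (add the entries for U minus each lowest piece of U):
  |U|=1: {4}:1  {6}:1
  |U|=2: {4,6}:2  {5,6}:1
  |U|=3: {4,5,6}:3
  |U|=4: {3,4,5,6}:3
  |U|=5: {2,3,4,5,6}:3
  start at 0(a): 3

3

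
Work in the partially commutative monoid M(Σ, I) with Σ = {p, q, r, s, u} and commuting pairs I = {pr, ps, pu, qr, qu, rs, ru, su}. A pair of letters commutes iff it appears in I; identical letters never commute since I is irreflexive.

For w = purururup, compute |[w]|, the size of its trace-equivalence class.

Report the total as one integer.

1260

drop 0:p onto floor
drop 1:u onto floor
drop 2:r onto floor
drop 3:u onto {1:u}
drop 4:r onto {2:r}
drop 5:u onto {3:u}
drop 6:r onto {4:r}
drop 7:u onto {5:u}
drop 8:p onto {0:p}
ground layer = {0:p, 1:u, 2:r}
drop-orders for the pieces not yet dropped (sum over which currently-grounded one goes next):
  1 to go: {6} 1  {7} 1  {8} 1
  2 to go: {0,8} 1  {4,6} 1  {5,7} 1  {6,7} 2  {6,8} 2  {7,8} 2
  3 to go: {0,6,8} 3  {0,7,8} 3  {2,4,6} 1  {3,5,7} 1  {4,6,7} 3  {4,6,8} 3  {5,6,7} 3  {5,7,8} 3  {6,7,8} 6
  4 to go: {0,4,6,8} 6  {0,5,7,8} 6  {0,6,7,8} 12  {1,3,5,7} 1  {2,4,6,7} 4  {2,4,6,8} 4  {3,5,6,7} 4  {3,5,7,8} 4  {4,5,6,7} 6  {4,6,7,8} 12  {5,6,7,8} 12
  5 to go: {0,2,4,6,8} 10  {0,3,5,7,8} 10  {0,4,6,7,8} 30  {0,5,6,7,8} 30  {1,3,5,6,7} 5  {1,3,5,7,8} 5  {2,4,5,6,7} 10  {2,4,6,7,8} 20  {3,4,5,6,7} 10  {3,5,6,7,8} 20  {4,5,6,7,8} 30
  6 to go: {0,1,3,5,7,8} 15  {0,2,4,6,7,8} 60  {0,3,5,6,7,8} 60  {0,4,5,6,7,8} 90  {1,3,4,5,6,7} 15  {1,3,5,6,7,8} 30  {2,3,4,5,6,7} 20  {2,4,5,6,7,8} 60  {3,4,5,6,7,8} 60
  7 to go: {0,1,3,5,6,7,8} 105  {0,2,4,5,6,7,8} 210  {0,3,4,5,6,7,8} 210  {1,2,3,4,5,6,7} 35  {1,3,4,5,6,7,8} 105  {2,3,4,5,6,7,8} 140
  if 0:p drops first: 280 orders
  if 1:u drops first: 560 orders
  if 2:r drops first: 420 orders
heap linearizations: 1260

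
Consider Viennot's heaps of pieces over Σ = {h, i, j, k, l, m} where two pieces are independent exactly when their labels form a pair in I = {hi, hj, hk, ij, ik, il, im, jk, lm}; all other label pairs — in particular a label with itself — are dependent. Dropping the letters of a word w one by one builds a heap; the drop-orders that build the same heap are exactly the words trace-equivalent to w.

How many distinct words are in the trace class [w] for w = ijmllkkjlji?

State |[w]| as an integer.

0(i) covers ∅
1(j) covers ∅
2(m) covers 1:j
3(l) covers 1:j
4(l) covers 3:l
5(k) covers 2:m, 4:l
6(k) covers 5:k
7(j) covers 2:m, 4:l
8(l) covers 6:k, 7:j
9(j) covers 8:l
10(i) covers 0:i
floor of heap: 0:i, 1:j
completions by unplaced set U, small U first (add the entries for U minus each lowest piece of U):
  |U|=1: {9}:1  {10}:1
  |U|=2: {0,10}:1  {8,9}:1  {9,10}:2
  |U|=3: {0,9,10}:3  {6,8,9}:1  {7,8,9}:1  {8,9,10}:3
  |U|=4: {0,8,9,10}:6  {5,6,8,9}:1  {6,7,8,9}:2  {6,8,9,10}:4  {7,8,9,10}:4
  |U|=5: {0,6,8,9,10}:10  {0,7,8,9,10}:10  {5,6,7,8,9}:3  {5,6,8,9,10}:5  {6,7,8,9,10}:10
  |U|=6: {0,5,6,8,9,10}:15  {0,6,7,8,9,10}:30  {2,5,6,7,8,9}:3  {4,5,6,7,8,9}:3  {5,6,7,8,9,10}:18
  |U|=7: {0,5,6,7,8,9,10}:63  {2,4,5,6,7,8,9}:6  {2,5,6,7,8,9,10}:21  {3,4,5,6,7,8,9}:3  {4,5,6,7,8,9,10}:21
  |U|=8: {0,2,5,6,7,8,9,10}:84  {0,4,5,6,7,8,9,10}:84  {2,3,4,5,6,7,8,9}:9  {2,4,5,6,7,8,9,10}:48  {3,4,5,6,7,8,9,10}:24
  |U|=9: {0,2,4,5,6,7,8,9,10}:216  {0,3,4,5,6,7,8,9,10}:108  {1,2,3,4,5,6,7,8,9}:9  {2,3,4,5,6,7,8,9,10}:81
  start at 0(i): 90
  start at 1(j): 405
sum over floor = 495

495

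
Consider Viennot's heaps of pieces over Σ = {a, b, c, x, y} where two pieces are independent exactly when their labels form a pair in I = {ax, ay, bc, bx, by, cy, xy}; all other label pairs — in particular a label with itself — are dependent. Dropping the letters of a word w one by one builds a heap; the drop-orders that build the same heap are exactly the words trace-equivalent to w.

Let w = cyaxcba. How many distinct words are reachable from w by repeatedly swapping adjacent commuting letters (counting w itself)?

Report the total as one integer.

35

piece 0:c — minimal
piece 1:y — minimal
piece 2:a rests on {0:c}
piece 3:x rests on {0:c}
piece 4:c rests on {2:a, 3:x}
piece 5:b rests on {2:a}
piece 6:a rests on {4:c, 5:b}
minimal pieces: {0:c, 1:y}
ways to finish when only these pieces remain (= sum over removing one remaining piece with nothing left below it):
  1 left: {1}→1  {6}→1
  2 left: {1,6}→2  {4,6}→1  {5,6}→1
  3 left: {1,4,6}→3  {1,5,6}→3  {3,4,6}→1  {4,5,6}→2
  4 left: {1,3,4,6}→4  {1,4,5,6}→8  {2,4,5,6}→2  {3,4,5,6}→3
  5 left: {1,2,4,5,6}→10  {1,3,4,5,6}→15  {2,3,4,5,6}→5
  placing 0:c first → 30 extensions
  placing 1:y first → 5 extensions
total linear extensions = 35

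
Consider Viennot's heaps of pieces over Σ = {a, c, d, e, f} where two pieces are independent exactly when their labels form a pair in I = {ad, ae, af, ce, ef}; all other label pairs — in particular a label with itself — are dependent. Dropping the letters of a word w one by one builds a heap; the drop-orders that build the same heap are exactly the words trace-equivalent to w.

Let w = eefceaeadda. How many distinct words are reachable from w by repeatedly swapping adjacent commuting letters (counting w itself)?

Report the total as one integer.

#0=e has no predecessor
#1=e depends on [0:e]
#2=f has no predecessor
#3=c depends on [2:f]
#4=e depends on [1:e]
#5=a depends on [3:c]
#6=e depends on [4:e]
#7=a depends on [5:a]
#8=d depends on [3:c, 6:e]
#9=d depends on [8:d]
#10=a depends on [7:a]
sources: [0:e, 2:f]
N(rest) = Σ N(rest − s) over sources s of rest; N(one piece) = 1:
  size 1 → [9]=1  [10]=1
  size 2 → [7,10]=1  [8,9]=1  [9,10]=2
  size 3 → [5,7,10]=1  [6,8,9]=1  [7,9,10]=3  [8,9,10]=3
  size 4 → [4,6,8,9]=1  [5,7,9,10]=4  [6,8,9,10]=4  [7,8,9,10]=6
  size 5 → [1,4,6,8,9]=1  [4,6,8,9,10]=5  [5,7,8,9,10]=10  [6,7,8,9,10]=10
  size 6 → [0,1,4,6,8,9]=1  [1,4,6,8,9,10]=6  [3,5,7,8,9,10]=10  [4,6,7,8,9,10]=15  [5,6,7,8,9,10]=20
  size 7 → [0,1,4,6,8,9,10]=7  [1,4,6,7,8,9,10]=21  [2,3,5,7,8,9,10]=10  [3,5,6,7,8,9,10]=30  [4,5,6,7,8,9,10]=35
  size 8 → [0,1,4,6,7,8,9,10]=28  [1,4,5,6,7,8,9,10]=56  [2,3,5,6,7,8,9,10]=40  [3,4,5,6,7,8,9,10]=65
  size 9 → [0,1,4,5,6,7,8,9,10]=84  [1,3,4,5,6,7,8,9,10]=121  [2,3,4,5,6,7,8,9,10]=105
  first=0(e) contributes 226
  first=2(f) contributes 205
|[w]| = 431

431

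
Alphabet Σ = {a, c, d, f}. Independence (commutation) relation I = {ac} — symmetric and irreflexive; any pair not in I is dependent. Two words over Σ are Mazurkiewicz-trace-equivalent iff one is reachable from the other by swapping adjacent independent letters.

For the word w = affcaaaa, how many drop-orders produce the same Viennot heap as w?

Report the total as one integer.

5

drop 0:a onto floor
drop 1:f onto {0:a}
drop 2:f onto {1:f}
drop 3:c onto {2:f}
drop 4:a onto {2:f}
drop 5:a onto {4:a}
drop 6:a onto {5:a}
drop 7:a onto {6:a}
ground layer = {0:a}
drop-orders for the pieces not yet dropped (sum over which currently-grounded one goes next):
  1 to go: {3} 1  {7} 1
  2 to go: {3,7} 2  {6,7} 1
  3 to go: {3,6,7} 3  {5,6,7} 1
  4 to go: {3,5,6,7} 4  {4,5,6,7} 1
  5 to go: {3,4,5,6,7} 5
  6 to go: {2,3,4,5,6,7} 5
  if 0:a drops first: 5 orders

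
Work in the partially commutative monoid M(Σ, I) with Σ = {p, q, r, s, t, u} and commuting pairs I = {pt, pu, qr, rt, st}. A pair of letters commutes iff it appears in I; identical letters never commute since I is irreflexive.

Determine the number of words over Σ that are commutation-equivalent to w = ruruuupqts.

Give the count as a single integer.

0(r) covers ∅
1(u) covers 0:r
2(r) covers 1:u
3(u) covers 2:r
4(u) covers 3:u
5(u) covers 4:u
6(p) covers 2:r
7(q) covers 5:u, 6:p
8(t) covers 7:q
9(s) covers 7:q
floor of heap: 0:r
completions by unplaced set U, small U first (add the entries for U minus each lowest piece of U):
  |U|=1: {8}:1  {9}:1
  |U|=2: {8,9}:2
  |U|=3: {7,8,9}:2
  |U|=4: {5,7,8,9}:2  {6,7,8,9}:2
  |U|=5: {4,5,7,8,9}:2  {5,6,7,8,9}:4
  |U|=6: {3,4,5,7,8,9}:2  {4,5,6,7,8,9}:6
  |U|=7: {3,4,5,6,7,8,9}:8
  |U|=8: {2,3,4,5,6,7,8,9}:8
  start at 0(r): 8

8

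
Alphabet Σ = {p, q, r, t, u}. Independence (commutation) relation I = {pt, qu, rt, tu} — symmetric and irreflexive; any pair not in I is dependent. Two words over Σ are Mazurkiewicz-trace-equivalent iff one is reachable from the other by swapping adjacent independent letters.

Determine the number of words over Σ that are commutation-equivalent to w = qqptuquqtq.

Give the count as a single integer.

piece 0:q — minimal
piece 1:q rests on {0:q}
piece 2:p rests on {1:q}
piece 3:t rests on {1:q}
piece 4:u rests on {2:p}
piece 5:q rests on {2:p, 3:t}
piece 6:u rests on {4:u}
piece 7:q rests on {5:q}
piece 8:t rests on {7:q}
piece 9:q rests on {8:t}
minimal pieces: {0:q}
ways to finish when only these pieces remain (= sum over removing one remaining piece with nothing left below it):
  1 left: {6}→1  {9}→1
  2 left: {4,6}→1  {6,9}→2  {8,9}→1
  3 left: {4,6,9}→3  {6,8,9}→3  {7,8,9}→1
  4 left: {4,6,8,9}→6  {5,7,8,9}→1  {6,7,8,9}→4
  5 left: {3,5,7,8,9}→1  {4,6,7,8,9}→10  {5,6,7,8,9}→5
  6 left: {3,5,6,7,8,9}→6  {4,5,6,7,8,9}→15
  7 left: {2,4,5,6,7,8,9}→15  {3,4,5,6,7,8,9}→21
  8 left: {2,3,4,5,6,7,8,9}→36
  placing 0:q first → 36 extensions

36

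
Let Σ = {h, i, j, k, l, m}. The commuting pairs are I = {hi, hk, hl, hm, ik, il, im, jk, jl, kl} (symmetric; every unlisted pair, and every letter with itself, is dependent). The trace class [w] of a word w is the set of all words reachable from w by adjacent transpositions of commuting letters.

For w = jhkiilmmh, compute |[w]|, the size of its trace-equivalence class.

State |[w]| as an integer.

0(j) covers ∅
1(h) covers 0:j
2(k) covers ∅
3(i) covers 0:j
4(i) covers 3:i
5(l) covers ∅
6(m) covers 0:j, 2:k, 5:l
7(m) covers 6:m
8(h) covers 1:h
floor of heap: 0:j, 2:k, 5:l
completions by unplaced set U, small U first (add the entries for U minus each lowest piece of U):
  |U|=1: {4}:1  {7}:1  {8}:1
  |U|=2: {1,8}:1  {3,4}:1  {4,7}:2  {4,8}:2  {6,7}:1  {7,8}:2
  |U|=3: {1,4,8}:3  {1,7,8}:3  {2,6,7}:1  {3,4,7}:3  {3,4,8}:3  {4,6,7}:3  {4,7,8}:6  {5,6,7}:1  {6,7,8}:3
  |U|=4: {1,3,4,8}:6  {1,4,7,8}:12  {1,6,7,8}:6  {2,4,6,7}:4  {2,5,6,7}:2  {2,6,7,8}:4  {3,4,6,7}:6  {3,4,7,8}:12  {4,5,6,7}:4  {4,6,7,8}:12  {5,6,7,8}:4
  |U|=5: {1,2,6,7,8}:10  {1,3,4,7,8}:30  {1,4,6,7,8}:30  {1,5,6,7,8}:10  {2,3,4,6,7}:10  {2,4,5,6,7}:10  {2,4,6,7,8}:20  {2,5,6,7,8}:10  {3,4,5,6,7}:10  {3,4,6,7,8}:30  {4,5,6,7,8}:20
  |U|=6: {1,2,4,6,7,8}:60  {1,2,5,6,7,8}:30  {1,3,4,6,7,8}:90  {1,4,5,6,7,8}:60  {2,3,4,5,6,7}:30  {2,3,4,6,7,8}:60  {2,4,5,6,7,8}:60  {3,4,5,6,7,8}:60
  |U|=7: {0,1,3,4,6,7,8}:90  {1,2,3,4,6,7,8}:210  {1,2,4,5,6,7,8}:210  {1,3,4,5,6,7,8}:210  {2,3,4,5,6,7,8}:210
  start at 0(j): 840
  start at 2(k): 300
  start at 5(l): 300
sum over floor = 1440

1440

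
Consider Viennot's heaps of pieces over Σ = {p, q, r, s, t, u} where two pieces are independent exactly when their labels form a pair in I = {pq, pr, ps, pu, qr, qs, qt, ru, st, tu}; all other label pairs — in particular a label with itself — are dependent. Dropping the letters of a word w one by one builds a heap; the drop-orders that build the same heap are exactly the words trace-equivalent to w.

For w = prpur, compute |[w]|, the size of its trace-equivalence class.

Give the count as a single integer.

30

drop 0:p onto floor
drop 1:r onto floor
drop 2:p onto {0:p}
drop 3:u onto floor
drop 4:r onto {1:r}
ground layer = {0:p, 1:r, 3:u}
drop-orders for the pieces not yet dropped (sum over which currently-grounded one goes next):
  1 to go: {2} 1  {3} 1  {4} 1
  2 to go: {0,2} 1  {1,4} 1  {2,3} 2  {2,4} 2  {3,4} 2
  3 to go: {0,2,3} 3  {0,2,4} 3  {1,2,4} 3  {1,3,4} 3  {2,3,4} 6
  if 0:p drops first: 12 orders
  if 1:r drops first: 12 orders
  if 3:u drops first: 6 orders
heap linearizations: 30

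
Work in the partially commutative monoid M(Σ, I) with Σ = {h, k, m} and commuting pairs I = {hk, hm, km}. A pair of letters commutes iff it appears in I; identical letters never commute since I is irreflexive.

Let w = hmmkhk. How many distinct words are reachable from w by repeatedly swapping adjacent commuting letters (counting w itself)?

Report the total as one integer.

#0=h has no predecessor
#1=m has no predecessor
#2=m depends on [1:m]
#3=k has no predecessor
#4=h depends on [0:h]
#5=k depends on [3:k]
sources: [0:h, 1:m, 3:k]
N(rest) = Σ N(rest − s) over sources s of rest; N(one piece) = 1:
  size 1 → [2]=1  [4]=1  [5]=1
  size 2 → [0,4]=1  [1,2]=1  [2,4]=2  [2,5]=2  [3,5]=1  [4,5]=2
  size 3 → [0,2,4]=3  [0,4,5]=3  [1,2,4]=3  [1,2,5]=3  [2,3,5]=3  [2,4,5]=6  [3,4,5]=3
  size 4 → [0,1,2,4]=6  [0,2,4,5]=12  [0,3,4,5]=6  [1,2,3,5]=6  [1,2,4,5]=12  [2,3,4,5]=12
  first=0(h) contributes 30
  first=1(m) contributes 30
  first=3(k) contributes 30
|[w]| = 90

90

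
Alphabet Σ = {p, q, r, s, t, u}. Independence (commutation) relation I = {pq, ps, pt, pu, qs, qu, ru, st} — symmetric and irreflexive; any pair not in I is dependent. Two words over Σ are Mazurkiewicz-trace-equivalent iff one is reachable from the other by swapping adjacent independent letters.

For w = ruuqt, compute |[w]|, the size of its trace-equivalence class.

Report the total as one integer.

piece 0:r — minimal
piece 1:u — minimal
piece 2:u rests on {1:u}
piece 3:q rests on {0:r}
piece 4:t rests on {2:u, 3:q}
minimal pieces: {0:r, 1:u}
ways to finish when only these pieces remain (= sum over removing one remaining piece with nothing left below it):
  1 left: {4}→1
  2 left: {2,4}→1  {3,4}→1
  3 left: {0,3,4}→1  {1,2,4}→1  {2,3,4}→2
  placing 0:r first → 3 extensions
  placing 1:u first → 3 extensions
total linear extensions = 6

6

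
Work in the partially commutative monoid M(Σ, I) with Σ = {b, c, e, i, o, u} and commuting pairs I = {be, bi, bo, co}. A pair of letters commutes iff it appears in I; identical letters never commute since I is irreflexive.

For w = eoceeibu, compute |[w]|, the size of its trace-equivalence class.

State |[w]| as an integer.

9

piece 0:e — minimal
piece 1:o rests on {0:e}
piece 2:c rests on {0:e}
piece 3:e rests on {1:o, 2:c}
piece 4:e rests on {3:e}
piece 5:i rests on {4:e}
piece 6:b rests on {2:c}
piece 7:u rests on {5:i, 6:b}
minimal pieces: {0:e}
ways to finish when only these pieces remain (= sum over removing one remaining piece with nothing left below it):
  1 left: {7}→1
  2 left: {5,7}→1  {6,7}→1
  3 left: {4,5,7}→1  {5,6,7}→2
  4 left: {3,4,5,7}→1  {4,5,6,7}→3
  5 left: {1,3,4,5,7}→1  {3,4,5,6,7}→4
  6 left: {1,3,4,5,6,7}→5  {2,3,4,5,6,7}→4
  placing 0:e first → 9 extensions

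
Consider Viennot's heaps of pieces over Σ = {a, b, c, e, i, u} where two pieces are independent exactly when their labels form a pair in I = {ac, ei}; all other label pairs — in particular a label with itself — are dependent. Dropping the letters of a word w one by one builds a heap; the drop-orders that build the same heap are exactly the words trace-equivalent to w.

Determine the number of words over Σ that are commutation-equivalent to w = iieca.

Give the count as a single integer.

drop 0:i onto floor
drop 1:i onto {0:i}
drop 2:e onto floor
drop 3:c onto {1:i, 2:e}
drop 4:a onto {1:i, 2:e}
ground layer = {0:i, 2:e}
drop-orders for the pieces not yet dropped (sum over which currently-grounded one goes next):
  1 to go: {3} 1  {4} 1
  2 to go: {3,4} 2
  3 to go: {1,3,4} 2  {2,3,4} 2
  if 0:i drops first: 4 orders
  if 2:e drops first: 2 orders
heap linearizations: 6

6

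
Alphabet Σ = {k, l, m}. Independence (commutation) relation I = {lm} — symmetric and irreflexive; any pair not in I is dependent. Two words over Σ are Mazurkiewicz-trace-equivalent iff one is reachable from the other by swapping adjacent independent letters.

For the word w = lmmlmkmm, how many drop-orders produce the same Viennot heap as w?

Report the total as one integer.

10

drop 0:l onto floor
drop 1:m onto floor
drop 2:m onto {1:m}
drop 3:l onto {0:l}
drop 4:m onto {2:m}
drop 5:k onto {3:l, 4:m}
drop 6:m onto {5:k}
drop 7:m onto {6:m}
ground layer = {0:l, 1:m}
drop-orders for the pieces not yet dropped (sum over which currently-grounded one goes next):
  1 to go: {7} 1
  2 to go: {6,7} 1
  3 to go: {5,6,7} 1
  4 to go: {3,5,6,7} 1  {4,5,6,7} 1
  5 to go: {0,3,5,6,7} 1  {2,4,5,6,7} 1  {3,4,5,6,7} 2
  6 to go: {0,3,4,5,6,7} 3  {1,2,4,5,6,7} 1  {2,3,4,5,6,7} 3
  if 0:l drops first: 4 orders
  if 1:m drops first: 6 orders
heap linearizations: 10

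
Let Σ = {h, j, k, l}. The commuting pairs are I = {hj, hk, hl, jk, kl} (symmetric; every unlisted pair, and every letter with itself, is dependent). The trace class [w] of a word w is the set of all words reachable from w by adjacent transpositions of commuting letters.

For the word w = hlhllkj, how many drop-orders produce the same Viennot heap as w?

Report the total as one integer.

105

#0=h has no predecessor
#1=l has no predecessor
#2=h depends on [0:h]
#3=l depends on [1:l]
#4=l depends on [3:l]
#5=k has no predecessor
#6=j depends on [4:l]
sources: [0:h, 1:l, 5:k]
N(rest) = Σ N(rest − s) over sources s of rest; N(one piece) = 1:
  size 1 → [2]=1  [5]=1  [6]=1
  size 2 → [0,2]=1  [2,5]=2  [2,6]=2  [4,6]=1  [5,6]=2
  size 3 → [0,2,5]=3  [0,2,6]=3  [2,4,6]=3  [2,5,6]=6  [3,4,6]=1  [4,5,6]=3
  size 4 → [0,2,4,6]=6  [0,2,5,6]=12  [1,3,4,6]=1  [2,3,4,6]=4  [2,4,5,6]=12  [3,4,5,6]=4
  size 5 → [0,2,3,4,6]=10  [0,2,4,5,6]=30  [1,2,3,4,6]=5  [1,3,4,5,6]=5  [2,3,4,5,6]=20
  first=0(h) contributes 30
  first=1(l) contributes 60
  first=5(k) contributes 15
|[w]| = 105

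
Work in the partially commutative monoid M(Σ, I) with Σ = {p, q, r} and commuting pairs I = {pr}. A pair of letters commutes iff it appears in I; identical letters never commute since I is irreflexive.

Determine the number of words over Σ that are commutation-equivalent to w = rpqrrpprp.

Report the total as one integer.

40

piece 0:r — minimal
piece 1:p — minimal
piece 2:q rests on {0:r, 1:p}
piece 3:r rests on {2:q}
piece 4:r rests on {3:r}
piece 5:p rests on {2:q}
piece 6:p rests on {5:p}
piece 7:r rests on {4:r}
piece 8:p rests on {6:p}
minimal pieces: {0:r, 1:p}
ways to finish when only these pieces remain (= sum over removing one remaining piece with nothing left below it):
  1 left: {7}→1  {8}→1
  2 left: {4,7}→1  {6,8}→1  {7,8}→2
  3 left: {3,4,7}→1  {4,7,8}→3  {5,6,8}→1  {6,7,8}→3
  4 left: {3,4,7,8}→4  {4,6,7,8}→6  {5,6,7,8}→4
  5 left: {3,4,6,7,8}→10  {4,5,6,7,8}→10
  6 left: {3,4,5,6,7,8}→20
  7 left: {2,3,4,5,6,7,8}→20
  placing 0:r first → 20 extensions
  placing 1:p first → 20 extensions
total linear extensions = 40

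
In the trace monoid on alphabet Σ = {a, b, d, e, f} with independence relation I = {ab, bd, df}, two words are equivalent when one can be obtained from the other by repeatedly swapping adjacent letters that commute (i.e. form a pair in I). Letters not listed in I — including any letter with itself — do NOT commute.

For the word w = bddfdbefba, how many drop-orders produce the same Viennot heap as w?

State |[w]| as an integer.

40

#0=b has no predecessor
#1=d has no predecessor
#2=d depends on [1:d]
#3=f depends on [0:b]
#4=d depends on [2:d]
#5=b depends on [3:f]
#6=e depends on [4:d, 5:b]
#7=f depends on [6:e]
#8=b depends on [7:f]
#9=a depends on [7:f]
sources: [0:b, 1:d]
N(rest) = Σ N(rest − s) over sources s of rest; N(one piece) = 1:
  size 1 → [8]=1  [9]=1
  size 2 → [8,9]=2
  size 3 → [7,8,9]=2
  size 4 → [6,7,8,9]=2
  size 5 → [4,6,7,8,9]=2  [5,6,7,8,9]=2
  size 6 → [2,4,6,7,8,9]=2  [3,5,6,7,8,9]=2  [4,5,6,7,8,9]=4
  size 7 → [0,3,5,6,7,8,9]=2  [1,2,4,6,7,8,9]=2  [2,4,5,6,7,8,9]=6  [3,4,5,6,7,8,9]=6
  size 8 → [0,3,4,5,6,7,8,9]=8  [1,2,4,5,6,7,8,9]=8  [2,3,4,5,6,7,8,9]=12
  first=0(b) contributes 20
  first=1(d) contributes 20
|[w]| = 40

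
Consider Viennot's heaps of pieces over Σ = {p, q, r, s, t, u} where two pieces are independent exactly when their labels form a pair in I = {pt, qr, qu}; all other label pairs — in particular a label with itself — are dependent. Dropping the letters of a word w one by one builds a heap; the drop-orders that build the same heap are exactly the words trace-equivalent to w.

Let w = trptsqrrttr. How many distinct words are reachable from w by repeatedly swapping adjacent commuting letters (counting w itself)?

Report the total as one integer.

6

piece 0:t — minimal
piece 1:r rests on {0:t}
piece 2:p rests on {1:r}
piece 3:t rests on {1:r}
piece 4:s rests on {2:p, 3:t}
piece 5:q rests on {4:s}
piece 6:r rests on {4:s}
piece 7:r rests on {6:r}
piece 8:t rests on {5:q, 7:r}
piece 9:t rests on {8:t}
piece 10:r rests on {9:t}
minimal pieces: {0:t}
ways to finish when only these pieces remain (= sum over removing one remaining piece with nothing left below it):
  1 left: {10}→1
  2 left: {9,10}→1
  3 left: {8,9,10}→1
  4 left: {5,8,9,10}→1  {7,8,9,10}→1
  5 left: {5,7,8,9,10}→2  {6,7,8,9,10}→1
  6 left: {5,6,7,8,9,10}→3
  7 left: {4,5,6,7,8,9,10}→3
  8 left: {2,4,5,6,7,8,9,10}→3  {3,4,5,6,7,8,9,10}→3
  9 left: {2,3,4,5,6,7,8,9,10}→6
  placing 0:t first → 6 extensions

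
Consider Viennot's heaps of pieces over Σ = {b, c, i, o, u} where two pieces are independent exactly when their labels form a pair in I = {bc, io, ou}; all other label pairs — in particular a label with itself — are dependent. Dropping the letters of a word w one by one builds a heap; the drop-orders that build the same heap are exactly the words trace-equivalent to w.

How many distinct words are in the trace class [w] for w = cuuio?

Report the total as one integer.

#0=c has no predecessor
#1=u depends on [0:c]
#2=u depends on [1:u]
#3=i depends on [2:u]
#4=o depends on [0:c]
sources: [0:c]
N(rest) = Σ N(rest − s) over sources s of rest; N(one piece) = 1:
  size 1 → [3]=1  [4]=1
  size 2 → [2,3]=1  [3,4]=2
  size 3 → [1,2,3]=1  [2,3,4]=3
  first=0(c) contributes 4

4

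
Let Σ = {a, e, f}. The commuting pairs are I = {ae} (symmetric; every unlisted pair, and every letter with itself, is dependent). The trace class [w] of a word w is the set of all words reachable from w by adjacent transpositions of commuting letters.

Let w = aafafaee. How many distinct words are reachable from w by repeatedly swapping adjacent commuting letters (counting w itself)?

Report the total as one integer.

#0=a has no predecessor
#1=a depends on [0:a]
#2=f depends on [1:a]
#3=a depends on [2:f]
#4=f depends on [3:a]
#5=a depends on [4:f]
#6=e depends on [4:f]
#7=e depends on [6:e]
sources: [0:a]
N(rest) = Σ N(rest − s) over sources s of rest; N(one piece) = 1:
  size 1 → [5]=1  [7]=1
  size 2 → [5,7]=2  [6,7]=1
  size 3 → [5,6,7]=3
  size 4 → [4,5,6,7]=3
  size 5 → [3,4,5,6,7]=3
  size 6 → [2,3,4,5,6,7]=3
  first=0(a) contributes 3

3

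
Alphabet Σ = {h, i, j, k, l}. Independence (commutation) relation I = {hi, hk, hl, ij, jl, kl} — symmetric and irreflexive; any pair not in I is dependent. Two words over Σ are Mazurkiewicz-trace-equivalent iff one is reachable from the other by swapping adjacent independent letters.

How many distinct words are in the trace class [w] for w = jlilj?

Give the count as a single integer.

10

drop 0:j onto floor
drop 1:l onto floor
drop 2:i onto {1:l}
drop 3:l onto {2:i}
drop 4:j onto {0:j}
ground layer = {0:j, 1:l}
drop-orders for the pieces not yet dropped (sum over which currently-grounded one goes next):
  1 to go: {3} 1  {4} 1
  2 to go: {0,4} 1  {2,3} 1  {3,4} 2
  3 to go: {0,3,4} 3  {1,2,3} 1  {2,3,4} 3
  if 0:j drops first: 4 orders
  if 1:l drops first: 6 orders
heap linearizations: 10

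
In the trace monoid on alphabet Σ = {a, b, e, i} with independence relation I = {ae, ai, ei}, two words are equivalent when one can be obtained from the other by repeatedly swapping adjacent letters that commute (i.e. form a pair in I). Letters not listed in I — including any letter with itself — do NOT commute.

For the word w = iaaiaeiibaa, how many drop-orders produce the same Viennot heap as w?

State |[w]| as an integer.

280

0(i) covers ∅
1(a) covers ∅
2(a) covers 1:a
3(i) covers 0:i
4(a) covers 2:a
5(e) covers ∅
6(i) covers 3:i
7(i) covers 6:i
8(b) covers 4:a, 5:e, 7:i
9(a) covers 8:b
10(a) covers 9:a
floor of heap: 0:i, 1:a, 5:e
completions by unplaced set U, small U first (add the entries for U minus each lowest piece of U):
  |U|=1: {10}:1
  |U|=2: {9,10}:1
  |U|=3: {8,9,10}:1
  |U|=4: {4,8,9,10}:1  {5,8,9,10}:1  {7,8,9,10}:1
  |U|=5: {2,4,8,9,10}:1  {4,5,8,9,10}:2  {4,7,8,9,10}:2  {5,7,8,9,10}:2  {6,7,8,9,10}:1
  |U|=6: {1,2,4,8,9,10}:1  {2,4,5,8,9,10}:3  {2,4,7,8,9,10}:3  {3,6,7,8,9,10}:1  {4,5,7,8,9,10}:6  {4,6,7,8,9,10}:3  {5,6,7,8,9,10}:3
  |U|=7: {0,3,6,7,8,9,10}:1  {1,2,4,5,8,9,10}:4  {1,2,4,7,8,9,10}:4  {2,4,5,7,8,9,10}:12  {2,4,6,7,8,9,10}:6  {3,4,6,7,8,9,10}:4  {3,5,6,7,8,9,10}:4  {4,5,6,7,8,9,10}:12
  |U|=8: {0,3,4,6,7,8,9,10}:5  {0,3,5,6,7,8,9,10}:5  {1,2,4,5,7,8,9,10}:20  {1,2,4,6,7,8,9,10}:10  {2,3,4,6,7,8,9,10}:10  {2,4,5,6,7,8,9,10}:30  {3,4,5,6,7,8,9,10}:20
  |U|=9: {0,2,3,4,6,7,8,9,10}:15  {0,3,4,5,6,7,8,9,10}:30  {1,2,3,4,6,7,8,9,10}:20  {1,2,4,5,6,7,8,9,10}:60  {2,3,4,5,6,7,8,9,10}:60
  start at 0(i): 140
  start at 1(a): 105
  start at 5(e): 35
sum over floor = 280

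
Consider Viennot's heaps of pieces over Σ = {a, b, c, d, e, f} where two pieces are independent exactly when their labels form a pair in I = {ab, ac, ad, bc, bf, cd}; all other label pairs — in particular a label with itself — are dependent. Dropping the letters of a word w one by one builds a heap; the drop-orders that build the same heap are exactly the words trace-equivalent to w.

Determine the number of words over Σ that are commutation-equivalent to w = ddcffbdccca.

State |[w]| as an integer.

320

0(d) covers ∅
1(d) covers 0:d
2(c) covers ∅
3(f) covers 1:d, 2:c
4(f) covers 3:f
5(b) covers 1:d
6(d) covers 4:f, 5:b
7(c) covers 4:f
8(c) covers 7:c
9(c) covers 8:c
10(a) covers 4:f
floor of heap: 0:d, 2:c
completions by unplaced set U, small U first (add the entries for U minus each lowest piece of U):
  |U|=1: {6}:1  {9}:1  {10}:1
  |U|=2: {5,6}:1  {6,9}:2  {6,10}:2  {8,9}:1  {9,10}:2
  |U|=3: {5,6,9}:3  {5,6,10}:3  {6,8,9}:3  {6,9,10}:6  {7,8,9}:1  {8,9,10}:3
  |U|=4: {5,6,8,9}:6  {5,6,9,10}:12  {6,7,8,9}:4  {6,8,9,10}:12  {7,8,9,10}:4
  |U|=5: {5,6,7,8,9}:10  {5,6,8,9,10}:30  {6,7,8,9,10}:20
  |U|=6: {4,6,7,8,9,10}:20  {5,6,7,8,9,10}:60
  |U|=7: {3,4,6,7,8,9,10}:20  {4,5,6,7,8,9,10}:80
  |U|=8: {2,3,4,6,7,8,9,10}:20  {3,4,5,6,7,8,9,10}:100
  |U|=9: {1,3,4,5,6,7,8,9,10}:100  {2,3,4,5,6,7,8,9,10}:120
  start at 0(d): 220
  start at 2(c): 100
sum over floor = 320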